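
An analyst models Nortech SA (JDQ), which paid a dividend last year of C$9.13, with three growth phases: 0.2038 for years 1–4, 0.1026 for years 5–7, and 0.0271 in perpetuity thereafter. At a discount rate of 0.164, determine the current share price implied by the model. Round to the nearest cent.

C$134.49

Three-stage DDM. Project D₁…D_7; terminal Gordon value at t=7 with g = 0.0271; discount at r = 0.164.
D_1 = 10.9907
D_2 = 13.2306
D_3 = 15.9270
D_4 = 19.1729
D_5 = 21.1401
D_6 = 23.3090
D_7 = 25.7005
TV_7 = 26.3970/(0.164−0.0271) = 192.8197
P₀ = Σ Dₜ/(1+r)ᵗ + TV_7/(1+r)^7 = 134.4932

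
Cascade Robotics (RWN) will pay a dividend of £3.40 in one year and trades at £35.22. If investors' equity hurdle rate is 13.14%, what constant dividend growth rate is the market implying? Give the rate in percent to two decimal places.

From P₀ = D₁/(r − g), the implied growth is g = r − D₁/P₀.
g = 0.1314 − 3.40/35.22 = 0.1314 − 0.09654 = 0.03486

3.49%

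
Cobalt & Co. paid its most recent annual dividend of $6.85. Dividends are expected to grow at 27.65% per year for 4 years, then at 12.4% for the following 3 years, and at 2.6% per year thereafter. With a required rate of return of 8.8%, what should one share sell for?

$319.91

Three-stage DDM. Project D₁…D_7; terminal Gordon value at t=7 with g = 0.026; discount at r = 0.088.
D_1 = 8.7440
D_2 = 11.1617
D_3 = 14.2480
D_4 = 18.1875
D_5 = 20.4428
D_6 = 22.9777
D_7 = 25.8269
TV_7 = 26.4984/(0.088−0.026) = 427.3940
P₀ = Σ Dₜ/(1+r)ᵗ + TV_7/(1+r)^7 = 319.9052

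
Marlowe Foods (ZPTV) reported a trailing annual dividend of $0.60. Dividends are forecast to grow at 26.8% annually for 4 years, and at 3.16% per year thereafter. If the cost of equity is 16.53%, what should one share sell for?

Two-stage DDM. Project D₁…D_4 at 0.268, terminal growth 0.0316, discount at r = 0.1653.
D_1 = 0.7608
D_2 = 0.9647
D_3 = 1.2232
D_4 = 1.5511
Terminal value at t=4: TV = D_5/(r−g) = 1.6001/(0.1653−0.0316) = 11.9676
P₀ = 0.7608/(1+0.1653)^1 + 0.9647/(1+0.1653)^2 + 1.2232/(1+0.1653)^3 + 1.5511/(1+0.1653)^4 + 11.9676/(1+0.1653)^4 = 9.4677

$9.47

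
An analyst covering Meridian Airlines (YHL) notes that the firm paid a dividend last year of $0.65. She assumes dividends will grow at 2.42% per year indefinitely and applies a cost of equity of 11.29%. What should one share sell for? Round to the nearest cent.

$7.51

Gordon growth model: P₀ = D₁/(r − g). D₁ = 0.65 × (1 + 0.0242) = 0.6657.
P₀ = 0.6657 / (0.1129 − 0.0242) = 0.6657 / 0.0887 = 7.5054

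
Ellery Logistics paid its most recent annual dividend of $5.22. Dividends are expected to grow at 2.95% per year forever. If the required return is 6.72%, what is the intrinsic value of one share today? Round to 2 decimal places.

$142.55

Gordon growth model: P₀ = D₁/(r − g). D₁ = 5.22 × (1 + 0.0295) = 5.3740.
P₀ = 5.3740 / (0.0672 − 0.0295) = 5.3740 / 0.0377 = 142.5462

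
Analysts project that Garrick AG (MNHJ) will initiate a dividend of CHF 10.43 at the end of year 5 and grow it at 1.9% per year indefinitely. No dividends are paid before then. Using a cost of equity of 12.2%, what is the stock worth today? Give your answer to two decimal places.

CHF 63.90

Deferred-dividend DDM. At t=4 the remaining stream is a growing perpetuity with first payment D_5 = 10.43.
V_4 = D_5/(r−g) = 10.43/(0.122−0.019) = 101.2621
P₀ = V_4/(1+r)^4 = 101.2621/(1+0.122)^4 = 63.8963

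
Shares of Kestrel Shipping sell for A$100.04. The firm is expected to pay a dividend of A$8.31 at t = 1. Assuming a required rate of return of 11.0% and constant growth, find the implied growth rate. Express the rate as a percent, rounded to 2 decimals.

From P₀ = D₁/(r − g), the implied growth is g = r − D₁/P₀.
g = 0.11 − 8.31/100.04 = 0.11 − 0.08307 = 0.02693

2.69%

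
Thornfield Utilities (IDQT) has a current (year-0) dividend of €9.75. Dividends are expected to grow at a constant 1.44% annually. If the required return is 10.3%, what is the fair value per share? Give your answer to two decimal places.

Gordon growth model: P₀ = D₁/(r − g). D₁ = 9.75 × (1 + 0.0144) = 9.8904.
P₀ = 9.8904 / (0.103 − 0.0144) = 9.8904 / 0.0886 = 111.6298

€111.63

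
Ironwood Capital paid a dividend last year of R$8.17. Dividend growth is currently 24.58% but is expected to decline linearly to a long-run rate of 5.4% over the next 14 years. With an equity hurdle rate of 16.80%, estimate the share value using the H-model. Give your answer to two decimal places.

H-model: P₀ = D₀[(1+g_L) + H(g_S−g_L)]/(r−g_L), with H = 14/2 = 7.
P₀ = 8.17 × [(1+0.054) + 7×(0.2458−0.054)] / (0.168−0.054)
   = 8.17 × 2.3966 / 0.114 = 171.7563

R$171.76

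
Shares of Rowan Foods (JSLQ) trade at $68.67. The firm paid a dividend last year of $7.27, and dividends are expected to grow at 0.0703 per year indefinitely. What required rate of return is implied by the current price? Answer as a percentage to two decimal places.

Rearranging the constant-growth DDM: r = D₁/P₀ + g.
D₁ = 7.27 × (1 + 0.0703) = 7.7811.
r = 7.7811 / 68.67 + 0.0703 = 0.11331 + 0.0703 = 0.18361

18.36%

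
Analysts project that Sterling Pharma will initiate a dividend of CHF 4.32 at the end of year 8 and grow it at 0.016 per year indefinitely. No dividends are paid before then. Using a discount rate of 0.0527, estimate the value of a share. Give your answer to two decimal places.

CHF 82.16

Deferred-dividend DDM. At t=7 the remaining stream is a growing perpetuity with first payment D_8 = 4.32.
V_7 = D_8/(r−g) = 4.32/(0.0527−0.016) = 117.7112
P₀ = V_7/(1+r)^7 = 117.7112/(1+0.0527)^7 = 82.1647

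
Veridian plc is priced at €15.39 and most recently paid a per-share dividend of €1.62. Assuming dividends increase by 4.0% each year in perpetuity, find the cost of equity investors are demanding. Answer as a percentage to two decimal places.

Rearranging the constant-growth DDM: r = D₁/P₀ + g.
D₁ = 1.62 × (1 + 0.04) = 1.6848.
r = 1.6848 / 15.39 + 0.04 = 0.10947 + 0.04 = 0.14947

14.95%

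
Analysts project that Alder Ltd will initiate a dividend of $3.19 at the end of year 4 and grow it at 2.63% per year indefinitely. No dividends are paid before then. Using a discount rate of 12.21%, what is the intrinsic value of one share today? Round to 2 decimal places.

$23.57

Deferred-dividend DDM. At t=3 the remaining stream is a growing perpetuity with first payment D_4 = 3.19.
V_3 = D_4/(r−g) = 3.19/(0.1221−0.0263) = 33.2985
P₀ = V_3/(1+r)^3 = 33.2985/(1+0.1221)^3 = 23.5684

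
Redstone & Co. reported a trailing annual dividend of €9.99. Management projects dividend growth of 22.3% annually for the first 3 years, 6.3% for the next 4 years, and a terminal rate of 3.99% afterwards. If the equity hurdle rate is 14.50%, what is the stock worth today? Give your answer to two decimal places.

€164.30

Three-stage DDM. Project D₁…D_7; terminal Gordon value at t=7 with g = 0.0399; discount at r = 0.145.
D_1 = 12.2178
D_2 = 14.9423
D_3 = 18.2745
D_4 = 19.4258
D_5 = 20.6496
D_6 = 21.9505
D_7 = 23.3334
TV_7 = 24.2644/(0.145−0.0399) = 230.8696
P₀ = Σ Dₜ/(1+r)ᵗ + TV_7/(1+r)^7 = 164.3017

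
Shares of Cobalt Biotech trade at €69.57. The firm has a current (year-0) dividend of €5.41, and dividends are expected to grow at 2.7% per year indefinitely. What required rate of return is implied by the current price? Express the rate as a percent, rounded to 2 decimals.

Rearranging the constant-growth DDM: r = D₁/P₀ + g.
D₁ = 5.41 × (1 + 0.027) = 5.5561.
r = 5.5561 / 69.57 + 0.027 = 0.07986 + 0.027 = 0.10686

10.69%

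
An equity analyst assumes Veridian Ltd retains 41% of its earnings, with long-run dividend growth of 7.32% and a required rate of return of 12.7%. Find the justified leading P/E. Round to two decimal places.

10.97

Payout ratio b = 1 − 0.41 = 0.59.
Justified leading P/E = b/(r−g) = 0.59/(0.127−0.0732) = 10.9665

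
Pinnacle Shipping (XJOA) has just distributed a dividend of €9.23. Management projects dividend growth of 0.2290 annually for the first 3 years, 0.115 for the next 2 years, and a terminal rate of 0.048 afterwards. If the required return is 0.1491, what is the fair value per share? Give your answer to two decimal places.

Three-stage DDM. Project D₁…D_5; terminal Gordon value at t=5 with g = 0.048; discount at r = 0.1491.
D_1 = 11.3437
D_2 = 13.9414
D_3 = 17.1339
D_4 = 19.1043
D_5 = 21.3013
TV_5 = 22.3238/(0.1491−0.048) = 220.8092
P₀ = Σ Dₜ/(1+r)ᵗ + TV_5/(1+r)^5 = 163.5234

€163.52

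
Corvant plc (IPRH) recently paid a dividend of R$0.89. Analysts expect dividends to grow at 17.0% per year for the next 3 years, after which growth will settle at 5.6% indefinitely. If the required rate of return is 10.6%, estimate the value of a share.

Two-stage DDM. Project D₁…D_3 at 0.17, terminal growth 0.056, discount at r = 0.106.
D_1 = 1.0413
D_2 = 1.2183
D_3 = 1.4254
Terminal value at t=3: TV = D_4/(r−g) = 1.5053/(0.106−0.056) = 30.1052
P₀ = 1.0413/(1+0.106)^1 + 1.2183/(1+0.106)^2 + 1.4254/(1+0.106)^3 + 30.1052/(1+0.106)^3 = 25.2435

R$25.24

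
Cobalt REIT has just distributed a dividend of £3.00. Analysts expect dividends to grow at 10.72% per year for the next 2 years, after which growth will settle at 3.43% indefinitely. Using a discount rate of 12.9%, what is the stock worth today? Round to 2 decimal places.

£37.34

Two-stage DDM. Project D₁…D_2 at 0.1072, terminal growth 0.0343, discount at r = 0.129.
D_1 = 3.3216
D_2 = 3.6777
Terminal value at t=2: TV = D_3/(r−g) = 3.8038/(0.129−0.0343) = 40.1671
P₀ = 3.3216/(1+0.129)^1 + 3.6777/(1+0.129)^2 + 40.1671/(1+0.129)^2 = 37.3398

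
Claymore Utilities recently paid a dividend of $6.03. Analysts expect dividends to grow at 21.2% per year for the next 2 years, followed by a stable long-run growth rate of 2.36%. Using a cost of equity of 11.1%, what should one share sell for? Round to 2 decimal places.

Two-stage DDM. Project D₁…D_2 at 0.212, terminal growth 0.0236, discount at r = 0.111.
D_1 = 7.3084
D_2 = 8.8577
Terminal value at t=2: TV = D_3/(r−g) = 9.0668/(0.111−0.0236) = 103.7388
P₀ = 7.3084/(1+0.111)^1 + 8.8577/(1+0.111)^2 + 103.7388/(1+0.111)^2 = 97.7997

$97.80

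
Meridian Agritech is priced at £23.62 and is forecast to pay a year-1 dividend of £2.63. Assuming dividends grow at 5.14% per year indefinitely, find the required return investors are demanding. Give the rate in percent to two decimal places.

16.27%

Rearranging the constant-growth DDM: r = D₁/P₀ + g.
r = 2.6300 / 23.62 + 0.0514 = 0.11135 + 0.0514 = 0.16275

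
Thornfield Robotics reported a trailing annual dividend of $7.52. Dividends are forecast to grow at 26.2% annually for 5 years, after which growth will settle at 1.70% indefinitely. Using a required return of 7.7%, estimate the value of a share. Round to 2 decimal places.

$343.61

Two-stage DDM. Project D₁…D_5 at 0.262, terminal growth 0.017, discount at r = 0.077.
D_1 = 9.4902
D_2 = 11.9767
D_3 = 15.1146
D_4 = 19.0746
D_5 = 24.0721
Terminal value at t=5: TV = D_6/(r−g) = 24.4814/(0.077−0.017) = 408.0227
P₀ = 9.4902/(1+0.077)^1 + 11.9767/(1+0.077)^2 + 15.1146/(1+0.077)^3 + 19.0746/(1+0.077)^4 + 24.0721/(1+0.077)^5 + 408.0227/(1+0.077)^5 = 343.6085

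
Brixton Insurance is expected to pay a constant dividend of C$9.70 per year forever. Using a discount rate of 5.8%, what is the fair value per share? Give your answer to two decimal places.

Zero-growth DDM (perpetuity): P₀ = D/r = 9.70 / 0.058 = 167.2414

C$167.24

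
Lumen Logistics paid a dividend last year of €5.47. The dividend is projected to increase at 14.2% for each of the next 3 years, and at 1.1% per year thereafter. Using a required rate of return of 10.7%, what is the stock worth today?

€80.71

Two-stage DDM. Project D₁…D_3 at 0.142, terminal growth 0.011, discount at r = 0.107.
D_1 = 6.2467
D_2 = 7.1338
D_3 = 8.1468
Terminal value at t=3: TV = D_4/(r−g) = 8.2364/(0.107−0.011) = 85.7957
P₀ = 6.2467/(1+0.107)^1 + 7.1338/(1+0.107)^2 + 8.1468/(1+0.107)^3 + 85.7957/(1+0.107)^3 = 80.7142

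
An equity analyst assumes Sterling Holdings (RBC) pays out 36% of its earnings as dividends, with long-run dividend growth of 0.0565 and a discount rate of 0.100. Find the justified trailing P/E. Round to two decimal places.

Justified trailing P/E = b(1+g)/(r−g) = 0.36×(1+0.0565)/(0.1−0.0565) = 8.7434

8.74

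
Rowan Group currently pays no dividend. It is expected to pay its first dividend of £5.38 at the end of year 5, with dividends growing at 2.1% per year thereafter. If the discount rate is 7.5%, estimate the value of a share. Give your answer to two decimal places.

£74.60

Deferred-dividend DDM. At t=4 the remaining stream is a growing perpetuity with first payment D_5 = 5.38.
V_4 = D_5/(r−g) = 5.38/(0.075−0.021) = 99.6296
P₀ = V_4/(1+r)^4 = 99.6296/(1+0.075)^4 = 74.6027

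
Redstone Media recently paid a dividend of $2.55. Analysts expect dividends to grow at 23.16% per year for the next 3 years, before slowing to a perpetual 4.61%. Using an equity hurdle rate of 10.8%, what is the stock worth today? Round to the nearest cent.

Two-stage DDM. Project D₁…D_3 at 0.2316, terminal growth 0.0461, discount at r = 0.108.
D_1 = 3.1406
D_2 = 3.8679
D_3 = 4.7638
Terminal value at t=3: TV = D_4/(r−g) = 4.9834/(0.108−0.0461) = 80.5067
P₀ = 3.1406/(1+0.108)^1 + 3.8679/(1+0.108)^2 + 4.7638/(1+0.108)^3 + 80.5067/(1+0.108)^3 = 68.6723

$68.67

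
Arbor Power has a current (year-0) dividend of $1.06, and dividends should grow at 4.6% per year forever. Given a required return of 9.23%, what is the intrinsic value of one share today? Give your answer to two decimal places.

Gordon growth model: P₀ = D₁/(r − g). D₁ = 1.06 × (1 + 0.046) = 1.1088.
P₀ = 1.1088 / (0.0923 − 0.046) = 1.1088 / 0.0463 = 23.9473

$23.95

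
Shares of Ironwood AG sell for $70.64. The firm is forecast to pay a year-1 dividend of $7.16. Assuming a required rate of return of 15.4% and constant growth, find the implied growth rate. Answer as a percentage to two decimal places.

5.26%

From P₀ = D₁/(r − g), the implied growth is g = r − D₁/P₀.
g = 0.154 − 7.16/70.64 = 0.154 − 0.10136 = 0.05264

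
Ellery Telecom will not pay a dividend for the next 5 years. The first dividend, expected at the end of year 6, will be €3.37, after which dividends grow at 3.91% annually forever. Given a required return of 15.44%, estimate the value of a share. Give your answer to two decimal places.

€14.26

Deferred-dividend DDM. At t=5 the remaining stream is a growing perpetuity with first payment D_6 = 3.37.
V_5 = D_6/(r−g) = 3.37/(0.1544−0.0391) = 29.2281
P₀ = V_5/(1+r)^5 = 29.2281/(1+0.1544)^5 = 14.2567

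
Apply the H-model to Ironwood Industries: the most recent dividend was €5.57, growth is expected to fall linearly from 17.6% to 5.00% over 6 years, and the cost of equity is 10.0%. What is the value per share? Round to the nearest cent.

€159.08

H-model: P₀ = D₀[(1+g_L) + H(g_S−g_L)]/(r−g_L), with H = 6/2 = 3.
P₀ = 5.57 × [(1+0.05) + 3×(0.176−0.05)] / (0.1−0.05)
   = 5.57 × 1.4280 / 0.05 = 159.0792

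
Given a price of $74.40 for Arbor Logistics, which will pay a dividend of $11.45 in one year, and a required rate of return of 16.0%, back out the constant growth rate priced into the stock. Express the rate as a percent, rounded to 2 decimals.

0.61%

From P₀ = D₁/(r − g), the implied growth is g = r − D₁/P₀.
g = 0.16 − 11.45/74.40 = 0.16 − 0.15390 = 0.00610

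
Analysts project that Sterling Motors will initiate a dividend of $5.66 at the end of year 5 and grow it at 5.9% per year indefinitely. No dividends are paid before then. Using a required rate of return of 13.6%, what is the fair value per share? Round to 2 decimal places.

$44.14

Deferred-dividend DDM. At t=4 the remaining stream is a growing perpetuity with first payment D_5 = 5.66.
V_4 = D_5/(r−g) = 5.66/(0.136−0.059) = 73.5065
P₀ = V_4/(1+r)^4 = 73.5065/(1+0.136)^4 = 44.1380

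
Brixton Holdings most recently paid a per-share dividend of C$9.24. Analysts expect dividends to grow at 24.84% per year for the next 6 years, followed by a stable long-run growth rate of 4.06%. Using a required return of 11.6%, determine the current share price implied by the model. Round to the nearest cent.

Two-stage DDM. Project D₁…D_6 at 0.2484, terminal growth 0.0406, discount at r = 0.116.
D_1 = 11.5352
D_2 = 14.4006
D_3 = 17.9777
D_4 = 22.4433
D_5 = 28.0182
D_6 = 34.9780
Terminal value at t=6: TV = D_7/(r−g) = 36.3981/(0.116−0.0406) = 482.7330
P₀ = 11.5352/(1+0.116)^1 + 14.4006/(1+0.116)^2 + 17.9777/(1+0.116)^3 + 22.4433/(1+0.116)^4 + 28.0182/(1+0.116)^5 + 34.9780/(1+0.116)^6 + 482.7330/(1+0.116)^6 = 333.4668

C$333.47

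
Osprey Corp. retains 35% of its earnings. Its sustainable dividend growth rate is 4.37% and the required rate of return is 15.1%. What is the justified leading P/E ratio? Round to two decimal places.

Payout ratio b = 1 − 0.35 = 0.65.
Justified leading P/E = b/(r−g) = 0.65/(0.151−0.0437) = 6.0578

6.06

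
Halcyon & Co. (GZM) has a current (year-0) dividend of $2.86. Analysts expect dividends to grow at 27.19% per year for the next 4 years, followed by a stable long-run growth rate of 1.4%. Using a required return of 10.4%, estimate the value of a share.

Two-stage DDM. Project D₁…D_4 at 0.2719, terminal growth 0.014, discount at r = 0.104.
D_1 = 3.6376
D_2 = 4.6267
D_3 = 5.8847
D_4 = 7.4848
Terminal value at t=4: TV = D_5/(r−g) = 7.5895/(0.104−0.014) = 84.3283
P₀ = 3.6376/(1+0.104)^1 + 4.6267/(1+0.104)^2 + 5.8847/(1+0.104)^3 + 7.4848/(1+0.104)^4 + 84.3283/(1+0.104)^4 = 73.2701

$73.27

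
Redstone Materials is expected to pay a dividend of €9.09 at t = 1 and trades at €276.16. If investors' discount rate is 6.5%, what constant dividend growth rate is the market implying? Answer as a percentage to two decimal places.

3.21%

From P₀ = D₁/(r − g), the implied growth is g = r − D₁/P₀.
g = 0.065 − 9.09/276.16 = 0.065 − 0.03292 = 0.03208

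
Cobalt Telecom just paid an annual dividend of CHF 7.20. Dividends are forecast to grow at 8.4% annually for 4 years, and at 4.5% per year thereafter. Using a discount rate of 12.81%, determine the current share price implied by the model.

Two-stage DDM. Project D₁…D_4 at 0.084, terminal growth 0.045, discount at r = 0.1281.
D_1 = 7.8048
D_2 = 8.4604
D_3 = 9.1711
D_4 = 9.9414
Terminal value at t=4: TV = D_5/(r−g) = 10.3888/(0.1281−0.045) = 125.0158
P₀ = 7.8048/(1+0.1281)^1 + 8.4604/(1+0.1281)^2 + 9.1711/(1+0.1281)^3 + 9.9414/(1+0.1281)^4 + 125.0158/(1+0.1281)^4 = 103.2856

CHF 103.29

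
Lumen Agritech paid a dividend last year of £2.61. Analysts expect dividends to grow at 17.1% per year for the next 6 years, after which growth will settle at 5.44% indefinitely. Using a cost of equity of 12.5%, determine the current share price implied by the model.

Two-stage DDM. Project D₁…D_6 at 0.171, terminal growth 0.0544, discount at r = 0.125.
D_1 = 3.0563
D_2 = 3.5789
D_3 = 4.1909
D_4 = 4.9076
D_5 = 5.7468
D_6 = 6.7295
Terminal value at t=6: TV = D_7/(r−g) = 7.0956/(0.125−0.0544) = 100.5038
P₀ = 3.0563/(1+0.125)^1 + 3.5789/(1+0.125)^2 + 4.1909/(1+0.125)^3 + 4.9076/(1+0.125)^4 + 5.7468/(1+0.125)^5 + 6.7295/(1+0.125)^6 + 100.5038/(1+0.125)^6 = 67.6358

£67.64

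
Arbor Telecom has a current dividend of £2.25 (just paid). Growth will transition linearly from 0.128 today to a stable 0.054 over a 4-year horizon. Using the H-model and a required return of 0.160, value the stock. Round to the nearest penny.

£25.51

H-model: P₀ = D₀[(1+g_L) + H(g_S−g_L)]/(r−g_L), with H = 4/2 = 2.
P₀ = 2.25 × [(1+0.054) + 2×(0.128−0.054)] / (0.16−0.054)
   = 2.25 × 1.2020 / 0.106 = 25.5142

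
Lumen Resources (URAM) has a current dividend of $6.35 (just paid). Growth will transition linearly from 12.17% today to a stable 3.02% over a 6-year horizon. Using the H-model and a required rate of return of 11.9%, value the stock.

$93.30

H-model: P₀ = D₀[(1+g_L) + H(g_S−g_L)]/(r−g_L), with H = 6/2 = 3.
P₀ = 6.35 × [(1+0.0302) + 3×(0.1217−0.0302)] / (0.119−0.0302)
   = 6.35 × 1.3047 / 0.0888 = 93.2978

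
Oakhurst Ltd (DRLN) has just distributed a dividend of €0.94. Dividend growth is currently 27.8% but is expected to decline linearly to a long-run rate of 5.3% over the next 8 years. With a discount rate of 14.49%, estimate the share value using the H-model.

€19.98

H-model: P₀ = D₀[(1+g_L) + H(g_S−g_L)]/(r−g_L), with H = 8/2 = 4.
P₀ = 0.94 × [(1+0.053) + 4×(0.278−0.053)] / (0.1449−0.053)
   = 0.94 × 1.9530 / 0.0919 = 19.9763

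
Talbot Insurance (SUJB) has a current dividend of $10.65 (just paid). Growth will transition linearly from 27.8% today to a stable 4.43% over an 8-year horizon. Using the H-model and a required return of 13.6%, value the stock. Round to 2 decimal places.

$229.85

H-model: P₀ = D₀[(1+g_L) + H(g_S−g_L)]/(r−g_L), with H = 8/2 = 4.
P₀ = 10.65 × [(1+0.0443) + 4×(0.278−0.0443)] / (0.136−0.0443)
   = 10.65 × 1.9791 / 0.0917 = 229.8519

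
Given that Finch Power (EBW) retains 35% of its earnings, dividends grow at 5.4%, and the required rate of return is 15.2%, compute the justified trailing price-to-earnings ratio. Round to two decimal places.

Payout ratio b = 1 − 0.35 = 0.65.
Justified trailing P/E = b(1+g)/(r−g) = 0.65×(1+0.054)/(0.152−0.054) = 6.9908

6.99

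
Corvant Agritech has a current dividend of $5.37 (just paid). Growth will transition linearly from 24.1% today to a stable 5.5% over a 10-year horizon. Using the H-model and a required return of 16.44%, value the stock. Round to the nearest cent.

H-model: P₀ = D₀[(1+g_L) + H(g_S−g_L)]/(r−g_L), with H = 10/2 = 5.
P₀ = 5.37 × [(1+0.055) + 5×(0.241−0.055)] / (0.1644−0.055)
   = 5.37 × 1.9850 / 0.1094 = 97.4356

$97.44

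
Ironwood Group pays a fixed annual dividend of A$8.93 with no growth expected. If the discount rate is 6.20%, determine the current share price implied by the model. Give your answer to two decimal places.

A$144.03

Zero-growth DDM (perpetuity): P₀ = D/r = 8.93 / 0.062 = 144.0323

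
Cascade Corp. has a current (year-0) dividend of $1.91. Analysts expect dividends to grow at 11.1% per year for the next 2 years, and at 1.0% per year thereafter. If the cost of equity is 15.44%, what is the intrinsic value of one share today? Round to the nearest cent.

$15.98

Two-stage DDM. Project D₁…D_2 at 0.111, terminal growth 0.01, discount at r = 0.1544.
D_1 = 2.1220
D_2 = 2.3576
Terminal value at t=2: TV = D_3/(r−g) = 2.3811/(0.1544−0.01) = 16.4898
P₀ = 2.1220/(1+0.1544)^1 + 2.3576/(1+0.1544)^2 + 16.4898/(1+0.1544)^2 = 15.9811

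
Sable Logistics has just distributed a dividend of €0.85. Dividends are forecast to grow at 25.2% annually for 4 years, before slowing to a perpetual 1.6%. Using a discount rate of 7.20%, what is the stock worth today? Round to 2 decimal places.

€33.78

Two-stage DDM. Project D₁…D_4 at 0.252, terminal growth 0.016, discount at r = 0.072.
D_1 = 1.0642
D_2 = 1.3324
D_3 = 1.6681
D_4 = 2.0885
Terminal value at t=4: TV = D_5/(r−g) = 2.1219/(0.072−0.016) = 37.8915
P₀ = 1.0642/(1+0.072)^1 + 1.3324/(1+0.072)^2 + 1.6681/(1+0.072)^3 + 2.0885/(1+0.072)^4 + 37.8915/(1+0.072)^4 = 33.7798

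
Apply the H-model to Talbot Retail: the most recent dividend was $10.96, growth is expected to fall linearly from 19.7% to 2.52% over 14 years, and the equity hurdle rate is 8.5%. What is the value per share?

$408.31

H-model: P₀ = D₀[(1+g_L) + H(g_S−g_L)]/(r−g_L), with H = 14/2 = 7.
P₀ = 10.96 × [(1+0.0252) + 7×(0.197−0.0252)] / (0.085−0.0252)
   = 10.96 × 2.2278 / 0.0598 = 408.3058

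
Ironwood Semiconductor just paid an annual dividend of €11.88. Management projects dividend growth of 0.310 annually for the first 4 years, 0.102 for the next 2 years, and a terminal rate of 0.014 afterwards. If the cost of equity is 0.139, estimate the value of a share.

Three-stage DDM. Project D₁…D_6; terminal Gordon value at t=6 with g = 0.014; discount at r = 0.139.
D_1 = 15.5628
D_2 = 20.3873
D_3 = 26.7073
D_4 = 34.9866
D_5 = 38.5552
D_6 = 42.4879
TV_6 = 43.0827/(0.139−0.014) = 344.6615
P₀ = Σ Dₜ/(1+r)ᵗ + TV_6/(1+r)^6 = 265.6640

€265.66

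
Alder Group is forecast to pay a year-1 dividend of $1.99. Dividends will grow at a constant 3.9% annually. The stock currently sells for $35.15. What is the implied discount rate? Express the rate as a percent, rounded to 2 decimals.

9.56%

Rearranging the constant-growth DDM: r = D₁/P₀ + g.
r = 1.9900 / 35.15 + 0.039 = 0.05661 + 0.039 = 0.09561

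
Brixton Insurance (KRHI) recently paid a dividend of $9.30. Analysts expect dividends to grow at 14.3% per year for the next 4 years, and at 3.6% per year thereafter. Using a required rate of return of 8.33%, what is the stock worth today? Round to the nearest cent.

Two-stage DDM. Project D₁…D_4 at 0.143, terminal growth 0.036, discount at r = 0.0833.
D_1 = 10.6299
D_2 = 12.1500
D_3 = 13.8874
D_4 = 15.8733
Terminal value at t=4: TV = D_5/(r−g) = 16.4448/(0.0833−0.036) = 347.6694
P₀ = 10.6299/(1+0.0833)^1 + 12.1500/(1+0.0833)^2 + 13.8874/(1+0.0833)^3 + 15.8733/(1+0.0833)^4 + 347.6694/(1+0.0833)^4 = 295.0632

$295.06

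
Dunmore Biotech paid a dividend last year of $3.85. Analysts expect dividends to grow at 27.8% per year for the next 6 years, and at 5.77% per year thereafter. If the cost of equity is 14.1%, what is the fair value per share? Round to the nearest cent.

Two-stage DDM. Project D₁…D_6 at 0.278, terminal growth 0.0577, discount at r = 0.141.
D_1 = 4.9203
D_2 = 6.2881
D_3 = 8.0362
D_4 = 10.2703
D_5 = 13.1255
D_6 = 16.7744
Terminal value at t=6: TV = D_7/(r−g) = 17.7422/(0.141−0.0577) = 212.9920
P₀ = 4.9203/(1+0.141)^1 + 6.2881/(1+0.141)^2 + 8.0362/(1+0.141)^3 + 10.2703/(1+0.141)^4 + 13.1255/(1+0.141)^5 + 16.7744/(1+0.141)^6 + 212.9920/(1+0.141)^6 = 131.5282

$131.53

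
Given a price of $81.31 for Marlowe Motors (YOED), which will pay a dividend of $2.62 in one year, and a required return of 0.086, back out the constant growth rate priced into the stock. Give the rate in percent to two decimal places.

From P₀ = D₁/(r − g), the implied growth is g = r − D₁/P₀.
g = 0.086 − 2.62/81.31 = 0.086 − 0.03222 = 0.05378

5.38%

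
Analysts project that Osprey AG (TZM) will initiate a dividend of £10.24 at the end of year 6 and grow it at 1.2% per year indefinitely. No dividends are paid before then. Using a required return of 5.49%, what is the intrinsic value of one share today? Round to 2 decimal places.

Deferred-dividend DDM. At t=5 the remaining stream is a growing perpetuity with first payment D_6 = 10.24.
V_5 = D_6/(r−g) = 10.24/(0.0549−0.012) = 238.6946
P₀ = V_5/(1+r)^5 = 238.6946/(1+0.0549)^5 = 182.7200

£182.72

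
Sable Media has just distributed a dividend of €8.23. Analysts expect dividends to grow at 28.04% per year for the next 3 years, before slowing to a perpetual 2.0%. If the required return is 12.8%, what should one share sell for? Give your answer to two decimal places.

Two-stage DDM. Project D₁…D_3 at 0.2804, terminal growth 0.02, discount at r = 0.128.
D_1 = 10.5377
D_2 = 13.4925
D_3 = 17.2757
Terminal value at t=3: TV = D_4/(r−g) = 17.6213/(0.128−0.02) = 163.1598
P₀ = 10.5377/(1+0.128)^1 + 13.4925/(1+0.128)^2 + 17.2757/(1+0.128)^3 + 163.1598/(1+0.128)^3 = 145.6633

€145.66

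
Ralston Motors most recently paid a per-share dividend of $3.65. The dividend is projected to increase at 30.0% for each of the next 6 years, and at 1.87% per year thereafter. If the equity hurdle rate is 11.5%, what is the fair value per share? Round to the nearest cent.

Two-stage DDM. Project D₁…D_6 at 0.3, terminal growth 0.0187, discount at r = 0.115.
D_1 = 4.7450
D_2 = 6.1685
D_3 = 8.0191
D_4 = 10.4248
D_5 = 13.5522
D_6 = 17.6179
Terminal value at t=6: TV = D_7/(r−g) = 17.9473/(0.115−0.0187) = 186.3687
P₀ = 4.7450/(1+0.115)^1 + 6.1685/(1+0.115)^2 + 8.0191/(1+0.115)^3 + 10.4248/(1+0.115)^4 + 13.5522/(1+0.115)^5 + 17.6179/(1+0.115)^6 + 186.3687/(1+0.115)^6 = 135.7688

$135.77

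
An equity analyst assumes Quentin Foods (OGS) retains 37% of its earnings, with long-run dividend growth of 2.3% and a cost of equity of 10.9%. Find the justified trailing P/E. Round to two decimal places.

7.49

Payout ratio b = 1 − 0.37 = 0.63.
Justified trailing P/E = b(1+g)/(r−g) = 0.63×(1+0.023)/(0.109−0.023) = 7.4941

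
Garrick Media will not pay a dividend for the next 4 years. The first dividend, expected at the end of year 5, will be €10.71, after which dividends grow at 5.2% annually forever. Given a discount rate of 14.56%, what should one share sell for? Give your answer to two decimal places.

Deferred-dividend DDM. At t=4 the remaining stream is a growing perpetuity with first payment D_5 = 10.71.
V_4 = D_5/(r−g) = 10.71/(0.1456−0.052) = 114.4231
P₀ = V_4/(1+r)^4 = 114.4231/(1+0.1456)^4 = 66.4327

€66.43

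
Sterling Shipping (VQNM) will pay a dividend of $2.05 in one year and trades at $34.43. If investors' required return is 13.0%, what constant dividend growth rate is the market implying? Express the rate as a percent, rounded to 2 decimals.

From P₀ = D₁/(r − g), the implied growth is g = r − D₁/P₀.
g = 0.13 − 2.05/34.43 = 0.13 − 0.05954 = 0.07046

7.05%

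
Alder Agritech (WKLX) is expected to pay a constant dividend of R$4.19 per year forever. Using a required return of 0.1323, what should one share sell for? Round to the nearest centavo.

Zero-growth DDM (perpetuity): P₀ = D/r = 4.19 / 0.1323 = 31.6704

R$31.67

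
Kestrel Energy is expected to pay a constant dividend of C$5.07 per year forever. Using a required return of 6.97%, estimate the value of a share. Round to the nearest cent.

C$72.74

Zero-growth DDM (perpetuity): P₀ = D/r = 5.07 / 0.0697 = 72.7403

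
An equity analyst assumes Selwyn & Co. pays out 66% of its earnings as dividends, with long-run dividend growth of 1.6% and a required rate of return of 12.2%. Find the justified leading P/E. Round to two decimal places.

Justified leading P/E = b/(r−g) = 0.66/(0.122−0.016) = 6.2264

6.23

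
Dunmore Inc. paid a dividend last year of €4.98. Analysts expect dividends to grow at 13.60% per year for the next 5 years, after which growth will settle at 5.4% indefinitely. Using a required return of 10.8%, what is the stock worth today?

€136.97

Two-stage DDM. Project D₁…D_5 at 0.136, terminal growth 0.054, discount at r = 0.108.
D_1 = 5.6573
D_2 = 6.4267
D_3 = 7.3007
D_4 = 8.2936
D_5 = 9.4215
Terminal value at t=5: TV = D_6/(r−g) = 9.9303/(0.108−0.054) = 183.8941
P₀ = 5.6573/(1+0.108)^1 + 6.4267/(1+0.108)^2 + 7.3007/(1+0.108)^3 + 8.2936/(1+0.108)^4 + 9.4215/(1+0.108)^5 + 183.8941/(1+0.108)^5 = 136.9733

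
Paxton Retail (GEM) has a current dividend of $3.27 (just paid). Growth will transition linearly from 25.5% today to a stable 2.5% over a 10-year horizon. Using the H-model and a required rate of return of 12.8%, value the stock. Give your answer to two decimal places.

H-model: P₀ = D₀[(1+g_L) + H(g_S−g_L)]/(r−g_L), with H = 10/2 = 5.
P₀ = 3.27 × [(1+0.025) + 5×(0.255−0.025)] / (0.128−0.025)
   = 3.27 × 2.1750 / 0.103 = 69.0510

$69.05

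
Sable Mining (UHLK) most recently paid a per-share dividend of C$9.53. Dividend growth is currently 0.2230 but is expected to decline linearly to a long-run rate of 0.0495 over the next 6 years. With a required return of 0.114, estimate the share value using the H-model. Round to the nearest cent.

H-model: P₀ = D₀[(1+g_L) + H(g_S−g_L)]/(r−g_L), with H = 6/2 = 3.
P₀ = 9.53 × [(1+0.0495) + 3×(0.223−0.0495)] / (0.114−0.0495)
   = 9.53 × 1.5700 / 0.0645 = 231.9705

C$231.97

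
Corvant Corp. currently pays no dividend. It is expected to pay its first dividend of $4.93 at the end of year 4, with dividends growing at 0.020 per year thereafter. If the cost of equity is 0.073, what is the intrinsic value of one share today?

$75.30

Deferred-dividend DDM. At t=3 the remaining stream is a growing perpetuity with first payment D_4 = 4.93.
V_3 = D_4/(r−g) = 4.93/(0.073−0.02) = 93.0189
P₀ = V_3/(1+r)^3 = 93.0189/(1+0.073)^3 = 75.2960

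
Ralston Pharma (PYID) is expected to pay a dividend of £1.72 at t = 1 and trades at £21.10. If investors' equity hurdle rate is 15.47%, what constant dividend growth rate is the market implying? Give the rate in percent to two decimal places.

From P₀ = D₁/(r − g), the implied growth is g = r − D₁/P₀.
g = 0.1547 − 1.72/21.10 = 0.1547 − 0.08152 = 0.07318

7.32%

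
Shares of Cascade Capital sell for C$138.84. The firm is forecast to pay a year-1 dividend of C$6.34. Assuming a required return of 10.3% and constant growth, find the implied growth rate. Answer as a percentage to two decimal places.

5.73%

From P₀ = D₁/(r − g), the implied growth is g = r − D₁/P₀.
g = 0.103 − 6.34/138.84 = 0.103 − 0.04566 = 0.05734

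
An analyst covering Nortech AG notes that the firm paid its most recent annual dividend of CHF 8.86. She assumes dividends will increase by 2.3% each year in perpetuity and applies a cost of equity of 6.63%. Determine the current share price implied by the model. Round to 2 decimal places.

Gordon growth model: P₀ = D₁/(r − g). D₁ = 8.86 × (1 + 0.023) = 9.0638.
P₀ = 9.0638 / (0.0663 − 0.023) = 9.0638 / 0.0433 = 209.3252

CHF 209.33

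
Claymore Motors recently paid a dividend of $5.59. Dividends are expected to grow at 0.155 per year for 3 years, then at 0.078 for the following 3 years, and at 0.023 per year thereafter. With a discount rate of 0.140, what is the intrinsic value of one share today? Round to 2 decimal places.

$75.81

Three-stage DDM. Project D₁…D_6; terminal Gordon value at t=6 with g = 0.023; discount at r = 0.14.
D_1 = 6.4565
D_2 = 7.4572
D_3 = 8.6131
D_4 = 9.2849
D_5 = 10.0091
D_6 = 10.7898
TV_6 = 11.0380/(0.14−0.023) = 94.3417
P₀ = Σ Dₜ/(1+r)ᵗ + TV_6/(1+r)^6 = 75.8075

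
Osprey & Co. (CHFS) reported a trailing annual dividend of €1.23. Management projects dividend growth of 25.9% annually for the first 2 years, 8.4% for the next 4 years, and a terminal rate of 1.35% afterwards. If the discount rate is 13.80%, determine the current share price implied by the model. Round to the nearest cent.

€18.30

Three-stage DDM. Project D₁…D_6; terminal Gordon value at t=6 with g = 0.0135; discount at r = 0.138.
D_1 = 1.5486
D_2 = 1.9496
D_3 = 2.1134
D_4 = 2.2909
D_5 = 2.4834
D_6 = 2.6920
TV_6 = 2.7283/(0.138−0.0135) = 21.9143
P₀ = Σ Dₜ/(1+r)ᵗ + TV_6/(1+r)^6 = 18.2965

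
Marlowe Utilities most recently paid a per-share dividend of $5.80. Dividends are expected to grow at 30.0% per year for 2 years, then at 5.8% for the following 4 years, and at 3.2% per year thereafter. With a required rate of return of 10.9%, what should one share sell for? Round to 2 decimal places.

Three-stage DDM. Project D₁…D_6; terminal Gordon value at t=6 with g = 0.032; discount at r = 0.109.
D_1 = 7.5400
D_2 = 9.8020
D_3 = 10.3705
D_4 = 10.9720
D_5 = 11.6084
D_6 = 12.2817
TV_6 = 12.6747/(0.109−0.032) = 164.6063
P₀ = Σ Dₜ/(1+r)ᵗ + TV_6/(1+r)^6 = 131.6303

$131.63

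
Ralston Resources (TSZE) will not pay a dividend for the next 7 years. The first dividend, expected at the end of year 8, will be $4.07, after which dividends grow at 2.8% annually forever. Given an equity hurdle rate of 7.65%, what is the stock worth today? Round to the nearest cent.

Deferred-dividend DDM. At t=7 the remaining stream is a growing perpetuity with first payment D_8 = 4.07.
V_7 = D_8/(r−g) = 4.07/(0.0765−0.028) = 83.9175
P₀ = V_7/(1+r)^7 = 83.9175/(1+0.0765)^7 = 50.0904

$50.09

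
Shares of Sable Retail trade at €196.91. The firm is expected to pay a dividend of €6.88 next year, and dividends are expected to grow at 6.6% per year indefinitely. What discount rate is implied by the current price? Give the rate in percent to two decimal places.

Rearranging the constant-growth DDM: r = D₁/P₀ + g.
r = 6.8800 / 196.91 + 0.066 = 0.03494 + 0.066 = 0.10094

10.09%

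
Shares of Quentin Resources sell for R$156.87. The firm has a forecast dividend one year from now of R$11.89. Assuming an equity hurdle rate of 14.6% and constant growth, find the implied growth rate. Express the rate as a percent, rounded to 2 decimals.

From P₀ = D₁/(r − g), the implied growth is g = r − D₁/P₀.
g = 0.146 − 11.89/156.87 = 0.146 − 0.07580 = 0.07020

7.02%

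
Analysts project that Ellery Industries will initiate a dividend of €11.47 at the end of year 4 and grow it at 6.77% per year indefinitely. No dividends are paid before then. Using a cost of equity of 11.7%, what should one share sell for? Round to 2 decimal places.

€166.94

Deferred-dividend DDM. At t=3 the remaining stream is a growing perpetuity with first payment D_4 = 11.47.
V_3 = D_4/(r−g) = 11.47/(0.117−0.0677) = 232.6572
P₀ = V_3/(1+r)^3 = 232.6572/(1+0.117)^3 = 166.9387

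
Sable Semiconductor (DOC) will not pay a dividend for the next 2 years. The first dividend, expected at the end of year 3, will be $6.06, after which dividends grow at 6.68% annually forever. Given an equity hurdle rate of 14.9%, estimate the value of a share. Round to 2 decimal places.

$55.84

Deferred-dividend DDM. At t=2 the remaining stream is a growing perpetuity with first payment D_3 = 6.06.
V_2 = D_3/(r−g) = 6.06/(0.149−0.0668) = 73.7226
P₀ = V_2/(1+r)^2 = 73.7226/(1+0.149)^2 = 55.8420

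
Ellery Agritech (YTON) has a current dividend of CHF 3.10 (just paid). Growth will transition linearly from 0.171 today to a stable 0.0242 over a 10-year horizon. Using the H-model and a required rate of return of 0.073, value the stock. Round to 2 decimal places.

CHF 111.69

H-model: P₀ = D₀[(1+g_L) + H(g_S−g_L)]/(r−g_L), with H = 10/2 = 5.
P₀ = 3.10 × [(1+0.0242) + 5×(0.171−0.0242)] / (0.073−0.0242)
   = 3.10 × 1.7582 / 0.0488 = 111.6889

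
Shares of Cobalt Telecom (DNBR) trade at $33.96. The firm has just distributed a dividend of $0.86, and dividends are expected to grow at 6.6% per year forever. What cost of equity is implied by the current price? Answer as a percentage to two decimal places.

Rearranging the constant-growth DDM: r = D₁/P₀ + g.
D₁ = 0.86 × (1 + 0.066) = 0.9168.
r = 0.9168 / 33.96 + 0.066 = 0.02700 + 0.066 = 0.09300

9.30%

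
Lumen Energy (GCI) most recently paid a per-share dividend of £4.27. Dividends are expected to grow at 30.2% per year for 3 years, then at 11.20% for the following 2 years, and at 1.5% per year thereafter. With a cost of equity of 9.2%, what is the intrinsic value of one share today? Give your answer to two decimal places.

£132.21

Three-stage DDM. Project D₁…D_5; terminal Gordon value at t=5 with g = 0.015; discount at r = 0.092.
D_1 = 5.5595
D_2 = 7.2385
D_3 = 9.4246
D_4 = 10.4801
D_5 = 11.6539
TV_5 = 11.8287/(0.092−0.015) = 153.6193
P₀ = Σ Dₜ/(1+r)ᵗ + TV_5/(1+r)^5 = 132.2052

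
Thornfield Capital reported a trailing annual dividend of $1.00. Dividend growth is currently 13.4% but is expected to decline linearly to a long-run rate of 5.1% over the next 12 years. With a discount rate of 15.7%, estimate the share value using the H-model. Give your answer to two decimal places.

$14.61

H-model: P₀ = D₀[(1+g_L) + H(g_S−g_L)]/(r−g_L), with H = 12/2 = 6.
P₀ = 1.00 × [(1+0.051) + 6×(0.134−0.051)] / (0.157−0.051)
   = 1.00 × 1.5490 / 0.106 = 14.6132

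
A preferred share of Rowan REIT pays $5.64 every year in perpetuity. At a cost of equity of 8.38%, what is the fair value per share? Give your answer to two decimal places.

Zero-growth DDM (perpetuity): P₀ = D/r = 5.64 / 0.0838 = 67.3031

$67.30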